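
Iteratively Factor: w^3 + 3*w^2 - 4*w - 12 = (w + 2)*(w^2 + w - 6) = (w + 2)*(w + 3)*(w - 2)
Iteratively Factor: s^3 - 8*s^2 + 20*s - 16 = (s - 4)*(s^2 - 4*s + 4) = (s - 4)*(s - 2)*(s - 2)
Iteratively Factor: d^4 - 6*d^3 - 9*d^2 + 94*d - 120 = (d + 4)*(d^3 - 10*d^2 + 31*d - 30) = (d - 5)*(d + 4)*(d^2 - 5*d + 6) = (d - 5)*(d - 2)*(d + 4)*(d - 3)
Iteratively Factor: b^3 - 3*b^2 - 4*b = (b)*(b^2 - 3*b - 4) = b*(b - 4)*(b + 1)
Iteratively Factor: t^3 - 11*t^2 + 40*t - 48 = (t - 4)*(t^2 - 7*t + 12) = (t - 4)*(t - 3)*(t - 4)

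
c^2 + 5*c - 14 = (c - 2)*(c + 7)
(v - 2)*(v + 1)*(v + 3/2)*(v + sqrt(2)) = v^4 + v^3/2 + sqrt(2)*v^3 - 7*v^2/2 + sqrt(2)*v^2/2 - 7*sqrt(2)*v/2 - 3*v - 3*sqrt(2)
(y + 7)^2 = y^2 + 14*y + 49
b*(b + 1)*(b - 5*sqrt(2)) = b^3 - 5*sqrt(2)*b^2 + b^2 - 5*sqrt(2)*b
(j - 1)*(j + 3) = j^2 + 2*j - 3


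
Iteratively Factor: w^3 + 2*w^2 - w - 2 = (w + 1)*(w^2 + w - 2) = (w - 1)*(w + 1)*(w + 2)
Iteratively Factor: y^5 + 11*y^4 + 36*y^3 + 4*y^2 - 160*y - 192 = (y + 4)*(y^4 + 7*y^3 + 8*y^2 - 28*y - 48) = (y + 2)*(y + 4)*(y^3 + 5*y^2 - 2*y - 24) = (y + 2)*(y + 3)*(y + 4)*(y^2 + 2*y - 8) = (y - 2)*(y + 2)*(y + 3)*(y + 4)*(y + 4)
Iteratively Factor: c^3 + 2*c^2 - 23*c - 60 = (c - 5)*(c^2 + 7*c + 12) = (c - 5)*(c + 3)*(c + 4)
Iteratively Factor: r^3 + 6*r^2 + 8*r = (r + 2)*(r^2 + 4*r) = r*(r + 2)*(r + 4)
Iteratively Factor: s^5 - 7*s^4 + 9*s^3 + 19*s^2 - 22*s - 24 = (s + 1)*(s^4 - 8*s^3 + 17*s^2 + 2*s - 24) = (s + 1)^2*(s^3 - 9*s^2 + 26*s - 24) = (s - 3)*(s + 1)^2*(s^2 - 6*s + 8) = (s - 3)*(s - 2)*(s + 1)^2*(s - 4)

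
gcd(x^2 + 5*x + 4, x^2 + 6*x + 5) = x + 1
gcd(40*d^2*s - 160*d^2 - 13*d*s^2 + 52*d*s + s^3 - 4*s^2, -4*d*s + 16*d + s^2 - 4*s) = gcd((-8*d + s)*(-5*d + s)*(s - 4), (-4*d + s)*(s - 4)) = s - 4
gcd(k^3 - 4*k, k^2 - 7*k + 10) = k - 2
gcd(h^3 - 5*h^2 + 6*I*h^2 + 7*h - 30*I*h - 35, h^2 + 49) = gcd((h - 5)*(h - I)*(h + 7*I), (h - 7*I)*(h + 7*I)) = h + 7*I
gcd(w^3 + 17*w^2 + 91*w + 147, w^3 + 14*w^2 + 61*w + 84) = w^2 + 10*w + 21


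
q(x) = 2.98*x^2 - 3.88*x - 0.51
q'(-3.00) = -21.76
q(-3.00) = 37.95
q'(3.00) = 14.00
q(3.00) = 14.67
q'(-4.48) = -30.58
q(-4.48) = 76.68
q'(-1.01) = -9.90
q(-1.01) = 6.45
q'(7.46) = 40.58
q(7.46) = 136.39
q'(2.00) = 8.04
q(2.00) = 3.65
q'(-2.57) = -19.20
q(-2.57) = 29.14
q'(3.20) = 15.19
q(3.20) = 17.59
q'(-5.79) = -38.39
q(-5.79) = 121.86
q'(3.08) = 14.48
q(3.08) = 15.81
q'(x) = 5.96*x - 3.88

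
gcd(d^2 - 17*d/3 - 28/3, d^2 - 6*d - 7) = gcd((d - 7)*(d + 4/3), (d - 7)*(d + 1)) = d - 7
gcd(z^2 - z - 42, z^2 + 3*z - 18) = z + 6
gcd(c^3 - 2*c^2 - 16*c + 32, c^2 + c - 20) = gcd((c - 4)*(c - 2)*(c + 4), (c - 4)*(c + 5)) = c - 4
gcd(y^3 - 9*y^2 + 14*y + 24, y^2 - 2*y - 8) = y - 4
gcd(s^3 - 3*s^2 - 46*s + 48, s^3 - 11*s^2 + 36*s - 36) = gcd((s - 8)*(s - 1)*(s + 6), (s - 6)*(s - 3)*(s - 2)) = 1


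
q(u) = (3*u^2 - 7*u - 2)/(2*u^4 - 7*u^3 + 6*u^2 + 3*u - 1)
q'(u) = (6*u - 7)/(2*u^4 - 7*u^3 + 6*u^2 + 3*u - 1) + (3*u^2 - 7*u - 2)*(-8*u^3 + 21*u^2 - 12*u - 3)/(2*u^4 - 7*u^3 + 6*u^2 + 3*u - 1)^2 = (-12*u^5 + 63*u^4 - 82*u^3 + 9*u^2 + 18*u + 13)/(4*u^8 - 28*u^7 + 73*u^6 - 72*u^5 - 10*u^4 + 50*u^3 - 3*u^2 - 6*u + 1)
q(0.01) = 2.14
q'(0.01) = 14.03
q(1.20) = -1.85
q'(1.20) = 0.61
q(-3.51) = 0.09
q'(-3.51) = 0.04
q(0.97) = -2.03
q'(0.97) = 1.11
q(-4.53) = 0.06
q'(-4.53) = 0.02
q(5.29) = 0.06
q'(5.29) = -0.02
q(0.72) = -2.50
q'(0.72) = 3.04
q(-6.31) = 0.03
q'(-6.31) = 0.01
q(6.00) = 0.05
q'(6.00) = -0.02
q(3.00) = 0.11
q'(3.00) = 0.10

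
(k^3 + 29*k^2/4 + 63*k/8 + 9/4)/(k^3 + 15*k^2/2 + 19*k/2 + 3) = (k + 3/4)/(k + 1)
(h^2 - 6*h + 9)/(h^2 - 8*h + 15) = (h - 3)/(h - 5)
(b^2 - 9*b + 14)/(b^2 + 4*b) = (b^2 - 9*b + 14)/(b*(b + 4))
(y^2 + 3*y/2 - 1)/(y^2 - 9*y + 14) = (y^2 + 3*y/2 - 1)/(y^2 - 9*y + 14)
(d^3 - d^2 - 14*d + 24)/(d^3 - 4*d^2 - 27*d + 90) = (d^2 + 2*d - 8)/(d^2 - d - 30)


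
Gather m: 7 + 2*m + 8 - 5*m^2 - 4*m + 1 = -5*m^2 - 2*m + 16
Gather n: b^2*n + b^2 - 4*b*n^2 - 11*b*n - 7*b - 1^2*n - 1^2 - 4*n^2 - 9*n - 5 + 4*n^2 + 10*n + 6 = b^2 - 4*b*n^2 - 7*b + n*(b^2 - 11*b)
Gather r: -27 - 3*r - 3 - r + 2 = -4*r - 28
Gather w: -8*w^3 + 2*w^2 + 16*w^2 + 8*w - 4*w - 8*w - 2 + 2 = -8*w^3 + 18*w^2 - 4*w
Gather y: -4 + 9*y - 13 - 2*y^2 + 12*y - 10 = -2*y^2 + 21*y - 27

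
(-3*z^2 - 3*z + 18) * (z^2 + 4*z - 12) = -3*z^4 - 15*z^3 + 42*z^2 + 108*z - 216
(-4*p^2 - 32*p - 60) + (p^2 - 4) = -3*p^2 - 32*p - 64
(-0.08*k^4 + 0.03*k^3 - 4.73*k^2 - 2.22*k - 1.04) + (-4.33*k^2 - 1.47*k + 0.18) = -0.08*k^4 + 0.03*k^3 - 9.06*k^2 - 3.69*k - 0.86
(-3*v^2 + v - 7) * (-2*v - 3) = 6*v^3 + 7*v^2 + 11*v + 21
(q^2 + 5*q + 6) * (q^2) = q^4 + 5*q^3 + 6*q^2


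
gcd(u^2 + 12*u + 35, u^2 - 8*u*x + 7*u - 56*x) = u + 7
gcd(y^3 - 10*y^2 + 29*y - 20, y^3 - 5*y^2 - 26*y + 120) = y - 4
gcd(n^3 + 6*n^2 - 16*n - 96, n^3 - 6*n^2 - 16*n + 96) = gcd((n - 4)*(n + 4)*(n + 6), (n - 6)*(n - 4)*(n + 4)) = n^2 - 16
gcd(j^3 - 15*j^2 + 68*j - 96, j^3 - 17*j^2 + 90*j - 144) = j^2 - 11*j + 24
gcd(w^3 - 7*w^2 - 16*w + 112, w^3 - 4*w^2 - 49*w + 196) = w^2 - 11*w + 28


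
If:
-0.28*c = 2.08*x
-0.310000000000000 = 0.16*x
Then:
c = 14.39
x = -1.94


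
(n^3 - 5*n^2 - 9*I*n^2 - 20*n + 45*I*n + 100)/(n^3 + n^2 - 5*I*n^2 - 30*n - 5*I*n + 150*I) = (n - 4*I)/(n + 6)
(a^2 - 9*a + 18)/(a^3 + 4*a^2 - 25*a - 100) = (a^2 - 9*a + 18)/(a^3 + 4*a^2 - 25*a - 100)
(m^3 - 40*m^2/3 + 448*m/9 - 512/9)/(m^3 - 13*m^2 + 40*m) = (9*m^2 - 48*m + 64)/(9*m*(m - 5))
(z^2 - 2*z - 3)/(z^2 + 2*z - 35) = (z^2 - 2*z - 3)/(z^2 + 2*z - 35)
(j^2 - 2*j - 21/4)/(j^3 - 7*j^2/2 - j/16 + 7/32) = 8*(2*j + 3)/(16*j^2 - 1)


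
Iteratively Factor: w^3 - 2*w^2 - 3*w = (w - 3)*(w^2 + w) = w*(w - 3)*(w + 1)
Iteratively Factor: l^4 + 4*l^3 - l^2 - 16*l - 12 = (l + 1)*(l^3 + 3*l^2 - 4*l - 12) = (l + 1)*(l + 2)*(l^2 + l - 6) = (l + 1)*(l + 2)*(l + 3)*(l - 2)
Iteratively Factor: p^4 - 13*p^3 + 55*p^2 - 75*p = (p - 3)*(p^3 - 10*p^2 + 25*p) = (p - 5)*(p - 3)*(p^2 - 5*p) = (p - 5)^2*(p - 3)*(p)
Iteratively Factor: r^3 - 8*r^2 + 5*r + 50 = (r + 2)*(r^2 - 10*r + 25) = (r - 5)*(r + 2)*(r - 5)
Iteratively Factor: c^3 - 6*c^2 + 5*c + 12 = (c + 1)*(c^2 - 7*c + 12) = (c - 3)*(c + 1)*(c - 4)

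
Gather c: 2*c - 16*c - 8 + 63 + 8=63 - 14*c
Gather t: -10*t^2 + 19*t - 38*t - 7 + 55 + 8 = -10*t^2 - 19*t + 56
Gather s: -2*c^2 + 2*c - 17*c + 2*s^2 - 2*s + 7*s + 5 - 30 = -2*c^2 - 15*c + 2*s^2 + 5*s - 25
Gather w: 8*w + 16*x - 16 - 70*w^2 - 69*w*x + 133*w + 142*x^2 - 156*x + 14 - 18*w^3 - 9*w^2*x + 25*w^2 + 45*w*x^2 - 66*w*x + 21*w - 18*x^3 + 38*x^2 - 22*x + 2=-18*w^3 + w^2*(-9*x - 45) + w*(45*x^2 - 135*x + 162) - 18*x^3 + 180*x^2 - 162*x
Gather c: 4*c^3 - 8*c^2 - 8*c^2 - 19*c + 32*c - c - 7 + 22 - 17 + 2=4*c^3 - 16*c^2 + 12*c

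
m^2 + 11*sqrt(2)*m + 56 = (m + 4*sqrt(2))*(m + 7*sqrt(2))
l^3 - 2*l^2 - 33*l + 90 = (l - 5)*(l - 3)*(l + 6)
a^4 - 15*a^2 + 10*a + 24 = (a - 3)*(a - 2)*(a + 1)*(a + 4)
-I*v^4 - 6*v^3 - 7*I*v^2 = v^2*(v - 7*I)*(-I*v + 1)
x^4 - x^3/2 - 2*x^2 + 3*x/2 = x*(x - 1)^2*(x + 3/2)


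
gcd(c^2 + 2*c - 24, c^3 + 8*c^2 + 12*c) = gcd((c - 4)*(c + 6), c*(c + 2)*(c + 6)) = c + 6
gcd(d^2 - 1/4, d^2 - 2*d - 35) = 1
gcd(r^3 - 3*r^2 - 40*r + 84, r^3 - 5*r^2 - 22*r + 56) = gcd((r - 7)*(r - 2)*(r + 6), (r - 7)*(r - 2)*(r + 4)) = r^2 - 9*r + 14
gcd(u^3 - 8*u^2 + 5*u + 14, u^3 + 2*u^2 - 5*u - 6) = u^2 - u - 2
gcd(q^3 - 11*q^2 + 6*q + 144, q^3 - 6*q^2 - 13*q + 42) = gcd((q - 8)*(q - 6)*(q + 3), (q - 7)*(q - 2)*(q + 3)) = q + 3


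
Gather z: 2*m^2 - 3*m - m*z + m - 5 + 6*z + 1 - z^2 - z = 2*m^2 - 2*m - z^2 + z*(5 - m) - 4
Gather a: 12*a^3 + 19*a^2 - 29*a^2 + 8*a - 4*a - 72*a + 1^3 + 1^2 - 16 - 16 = 12*a^3 - 10*a^2 - 68*a - 30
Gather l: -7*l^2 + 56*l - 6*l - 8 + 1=-7*l^2 + 50*l - 7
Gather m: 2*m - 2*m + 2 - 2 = 0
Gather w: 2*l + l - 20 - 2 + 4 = 3*l - 18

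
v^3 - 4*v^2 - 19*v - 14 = (v - 7)*(v + 1)*(v + 2)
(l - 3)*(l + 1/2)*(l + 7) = l^3 + 9*l^2/2 - 19*l - 21/2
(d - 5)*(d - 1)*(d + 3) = d^3 - 3*d^2 - 13*d + 15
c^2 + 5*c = c*(c + 5)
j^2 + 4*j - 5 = (j - 1)*(j + 5)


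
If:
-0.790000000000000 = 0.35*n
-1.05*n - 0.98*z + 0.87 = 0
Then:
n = -2.26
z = 3.31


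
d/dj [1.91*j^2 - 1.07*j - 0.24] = 3.82*j - 1.07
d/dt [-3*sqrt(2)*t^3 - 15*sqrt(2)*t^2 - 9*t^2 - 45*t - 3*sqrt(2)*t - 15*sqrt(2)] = -9*sqrt(2)*t^2 - 30*sqrt(2)*t - 18*t - 45 - 3*sqrt(2)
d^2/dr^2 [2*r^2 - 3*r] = 4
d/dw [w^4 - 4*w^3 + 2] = 4*w^2*(w - 3)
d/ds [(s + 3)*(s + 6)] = 2*s + 9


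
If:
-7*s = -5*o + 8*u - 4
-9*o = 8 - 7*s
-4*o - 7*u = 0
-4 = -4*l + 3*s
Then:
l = 241/28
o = 7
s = 71/7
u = -4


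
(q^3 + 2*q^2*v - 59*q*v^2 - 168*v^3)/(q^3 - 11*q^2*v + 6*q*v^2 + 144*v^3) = (q + 7*v)/(q - 6*v)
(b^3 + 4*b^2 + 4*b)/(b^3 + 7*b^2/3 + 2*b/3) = 3*(b + 2)/(3*b + 1)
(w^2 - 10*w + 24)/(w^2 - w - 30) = (w - 4)/(w + 5)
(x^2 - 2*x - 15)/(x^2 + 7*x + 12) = (x - 5)/(x + 4)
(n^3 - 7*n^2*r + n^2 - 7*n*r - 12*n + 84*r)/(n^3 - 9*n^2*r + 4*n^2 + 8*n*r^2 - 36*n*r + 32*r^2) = (n^2 - 7*n*r - 3*n + 21*r)/(n^2 - 9*n*r + 8*r^2)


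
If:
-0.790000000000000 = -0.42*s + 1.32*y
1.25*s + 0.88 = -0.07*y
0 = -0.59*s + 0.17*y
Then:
No Solution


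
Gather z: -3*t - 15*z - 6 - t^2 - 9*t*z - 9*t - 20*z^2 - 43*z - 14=-t^2 - 12*t - 20*z^2 + z*(-9*t - 58) - 20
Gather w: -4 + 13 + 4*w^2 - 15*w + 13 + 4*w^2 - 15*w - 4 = 8*w^2 - 30*w + 18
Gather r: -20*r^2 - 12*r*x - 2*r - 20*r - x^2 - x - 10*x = -20*r^2 + r*(-12*x - 22) - x^2 - 11*x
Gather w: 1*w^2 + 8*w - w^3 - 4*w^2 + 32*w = -w^3 - 3*w^2 + 40*w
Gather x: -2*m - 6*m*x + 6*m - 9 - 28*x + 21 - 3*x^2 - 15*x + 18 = 4*m - 3*x^2 + x*(-6*m - 43) + 30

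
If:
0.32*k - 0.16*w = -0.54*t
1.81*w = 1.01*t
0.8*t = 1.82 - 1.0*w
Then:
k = -1.89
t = 1.34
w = 0.75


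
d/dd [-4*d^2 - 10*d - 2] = -8*d - 10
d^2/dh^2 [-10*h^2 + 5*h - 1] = -20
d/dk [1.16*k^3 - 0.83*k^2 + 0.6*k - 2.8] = 3.48*k^2 - 1.66*k + 0.6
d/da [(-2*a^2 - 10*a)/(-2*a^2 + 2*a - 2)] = (-6*a^2 + 2*a + 5)/(a^4 - 2*a^3 + 3*a^2 - 2*a + 1)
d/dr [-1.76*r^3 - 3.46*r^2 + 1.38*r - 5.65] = -5.28*r^2 - 6.92*r + 1.38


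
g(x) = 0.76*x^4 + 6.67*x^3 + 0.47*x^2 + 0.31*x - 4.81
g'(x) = 3.04*x^3 + 20.01*x^2 + 0.94*x + 0.31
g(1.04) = 4.41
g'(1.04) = 26.35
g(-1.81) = -35.23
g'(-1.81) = 46.14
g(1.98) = 61.10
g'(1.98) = 104.22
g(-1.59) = -26.07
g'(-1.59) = 37.18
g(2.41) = 117.67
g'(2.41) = 161.35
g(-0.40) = -5.27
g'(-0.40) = 2.94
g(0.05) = -4.79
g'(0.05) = 0.41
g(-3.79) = -205.54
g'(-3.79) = 118.68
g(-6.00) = -445.51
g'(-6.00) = 58.39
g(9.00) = 9884.84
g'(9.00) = 3845.74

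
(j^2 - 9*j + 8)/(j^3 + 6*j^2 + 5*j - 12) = (j - 8)/(j^2 + 7*j + 12)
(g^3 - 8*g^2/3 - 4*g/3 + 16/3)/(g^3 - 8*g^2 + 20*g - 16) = (g + 4/3)/(g - 4)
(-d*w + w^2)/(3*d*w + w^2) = (-d + w)/(3*d + w)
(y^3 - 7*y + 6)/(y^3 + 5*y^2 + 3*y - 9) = (y - 2)/(y + 3)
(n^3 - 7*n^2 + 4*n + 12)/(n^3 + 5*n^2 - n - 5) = (n^2 - 8*n + 12)/(n^2 + 4*n - 5)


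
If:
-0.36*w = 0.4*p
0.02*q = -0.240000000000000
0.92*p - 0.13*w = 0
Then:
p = 0.00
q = -12.00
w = 0.00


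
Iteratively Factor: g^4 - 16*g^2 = (g - 4)*(g^3 + 4*g^2) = g*(g - 4)*(g^2 + 4*g) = g^2*(g - 4)*(g + 4)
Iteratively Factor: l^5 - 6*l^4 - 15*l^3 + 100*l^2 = (l + 4)*(l^4 - 10*l^3 + 25*l^2) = l*(l + 4)*(l^3 - 10*l^2 + 25*l) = l*(l - 5)*(l + 4)*(l^2 - 5*l) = l*(l - 5)^2*(l + 4)*(l)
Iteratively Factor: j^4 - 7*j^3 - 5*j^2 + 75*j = (j - 5)*(j^3 - 2*j^2 - 15*j) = j*(j - 5)*(j^2 - 2*j - 15) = j*(j - 5)*(j + 3)*(j - 5)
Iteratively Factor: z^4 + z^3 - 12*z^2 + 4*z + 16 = (z - 2)*(z^3 + 3*z^2 - 6*z - 8) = (z - 2)*(z + 1)*(z^2 + 2*z - 8) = (z - 2)^2*(z + 1)*(z + 4)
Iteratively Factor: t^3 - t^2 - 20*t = (t - 5)*(t^2 + 4*t) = (t - 5)*(t + 4)*(t)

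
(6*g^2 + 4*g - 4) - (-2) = 6*g^2 + 4*g - 2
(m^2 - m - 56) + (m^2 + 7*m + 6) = 2*m^2 + 6*m - 50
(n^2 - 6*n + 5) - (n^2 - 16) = 21 - 6*n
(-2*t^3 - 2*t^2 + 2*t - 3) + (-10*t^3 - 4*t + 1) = -12*t^3 - 2*t^2 - 2*t - 2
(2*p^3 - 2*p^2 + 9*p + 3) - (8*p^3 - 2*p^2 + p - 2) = -6*p^3 + 8*p + 5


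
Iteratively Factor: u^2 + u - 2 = (u - 1)*(u + 2)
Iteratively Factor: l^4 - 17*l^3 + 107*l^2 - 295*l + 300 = (l - 4)*(l^3 - 13*l^2 + 55*l - 75) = (l - 4)*(l - 3)*(l^2 - 10*l + 25) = (l - 5)*(l - 4)*(l - 3)*(l - 5)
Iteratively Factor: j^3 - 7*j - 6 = (j + 1)*(j^2 - j - 6) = (j - 3)*(j + 1)*(j + 2)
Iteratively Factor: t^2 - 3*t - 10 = (t + 2)*(t - 5)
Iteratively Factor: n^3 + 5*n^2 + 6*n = (n + 2)*(n^2 + 3*n) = n*(n + 2)*(n + 3)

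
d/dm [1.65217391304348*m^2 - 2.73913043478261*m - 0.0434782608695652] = 3.30434782608696*m - 2.73913043478261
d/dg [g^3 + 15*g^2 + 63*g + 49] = 3*g^2 + 30*g + 63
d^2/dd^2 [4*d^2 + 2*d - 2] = 8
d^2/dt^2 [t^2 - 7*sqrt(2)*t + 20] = 2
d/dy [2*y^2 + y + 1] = 4*y + 1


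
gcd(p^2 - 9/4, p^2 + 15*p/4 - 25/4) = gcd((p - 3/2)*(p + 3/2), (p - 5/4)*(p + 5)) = 1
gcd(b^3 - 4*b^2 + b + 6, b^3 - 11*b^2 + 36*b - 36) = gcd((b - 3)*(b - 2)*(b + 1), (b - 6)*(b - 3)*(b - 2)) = b^2 - 5*b + 6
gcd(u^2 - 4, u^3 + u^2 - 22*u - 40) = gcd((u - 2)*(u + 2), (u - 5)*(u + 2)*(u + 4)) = u + 2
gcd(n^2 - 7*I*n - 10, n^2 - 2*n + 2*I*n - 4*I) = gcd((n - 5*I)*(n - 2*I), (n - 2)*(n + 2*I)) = 1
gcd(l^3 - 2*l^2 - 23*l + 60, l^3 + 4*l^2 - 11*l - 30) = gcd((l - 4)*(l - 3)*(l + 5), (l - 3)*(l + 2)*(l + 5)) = l^2 + 2*l - 15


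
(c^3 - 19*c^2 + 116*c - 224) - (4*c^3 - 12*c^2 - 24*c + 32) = -3*c^3 - 7*c^2 + 140*c - 256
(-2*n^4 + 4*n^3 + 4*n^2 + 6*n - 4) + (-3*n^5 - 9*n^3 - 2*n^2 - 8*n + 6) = -3*n^5 - 2*n^4 - 5*n^3 + 2*n^2 - 2*n + 2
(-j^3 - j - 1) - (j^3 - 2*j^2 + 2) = -2*j^3 + 2*j^2 - j - 3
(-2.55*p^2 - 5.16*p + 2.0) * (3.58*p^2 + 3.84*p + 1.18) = -9.129*p^4 - 28.2648*p^3 - 15.6634*p^2 + 1.5912*p + 2.36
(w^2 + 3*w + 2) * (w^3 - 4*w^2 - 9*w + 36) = w^5 - w^4 - 19*w^3 + w^2 + 90*w + 72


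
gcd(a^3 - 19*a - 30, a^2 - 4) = a + 2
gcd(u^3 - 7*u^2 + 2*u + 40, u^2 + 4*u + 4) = u + 2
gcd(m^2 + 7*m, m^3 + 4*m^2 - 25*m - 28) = m + 7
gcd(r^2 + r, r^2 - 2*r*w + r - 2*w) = r + 1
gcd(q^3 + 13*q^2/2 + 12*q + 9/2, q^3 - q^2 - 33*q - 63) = q^2 + 6*q + 9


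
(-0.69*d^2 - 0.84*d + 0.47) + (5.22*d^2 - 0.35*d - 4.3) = 4.53*d^2 - 1.19*d - 3.83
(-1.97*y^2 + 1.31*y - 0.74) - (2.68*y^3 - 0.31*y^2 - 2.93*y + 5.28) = -2.68*y^3 - 1.66*y^2 + 4.24*y - 6.02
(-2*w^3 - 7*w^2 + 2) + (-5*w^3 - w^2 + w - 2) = -7*w^3 - 8*w^2 + w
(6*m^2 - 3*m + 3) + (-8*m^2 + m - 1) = -2*m^2 - 2*m + 2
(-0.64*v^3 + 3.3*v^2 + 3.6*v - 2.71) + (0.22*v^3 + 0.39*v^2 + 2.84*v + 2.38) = -0.42*v^3 + 3.69*v^2 + 6.44*v - 0.33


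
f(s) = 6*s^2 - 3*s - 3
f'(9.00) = 105.00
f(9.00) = 456.00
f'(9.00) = 105.00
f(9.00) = 456.00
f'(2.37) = 25.44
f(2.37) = 23.59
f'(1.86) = 19.32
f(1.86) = 12.18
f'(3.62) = 40.44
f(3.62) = 64.77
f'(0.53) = 3.36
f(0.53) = -2.90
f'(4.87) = 55.44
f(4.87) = 124.69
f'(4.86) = 55.32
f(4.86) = 124.14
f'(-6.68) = -83.16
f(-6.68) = 284.77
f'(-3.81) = -48.72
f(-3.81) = 95.53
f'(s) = 12*s - 3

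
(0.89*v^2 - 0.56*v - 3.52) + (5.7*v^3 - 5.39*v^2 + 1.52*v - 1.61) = 5.7*v^3 - 4.5*v^2 + 0.96*v - 5.13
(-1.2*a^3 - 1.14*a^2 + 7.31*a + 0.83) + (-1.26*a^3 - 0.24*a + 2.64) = -2.46*a^3 - 1.14*a^2 + 7.07*a + 3.47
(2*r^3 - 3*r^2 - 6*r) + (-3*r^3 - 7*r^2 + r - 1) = -r^3 - 10*r^2 - 5*r - 1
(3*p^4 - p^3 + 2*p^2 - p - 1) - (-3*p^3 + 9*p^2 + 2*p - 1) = 3*p^4 + 2*p^3 - 7*p^2 - 3*p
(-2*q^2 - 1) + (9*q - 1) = -2*q^2 + 9*q - 2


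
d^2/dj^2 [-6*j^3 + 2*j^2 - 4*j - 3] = 4 - 36*j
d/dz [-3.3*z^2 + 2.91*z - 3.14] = 2.91 - 6.6*z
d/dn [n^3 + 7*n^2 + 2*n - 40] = 3*n^2 + 14*n + 2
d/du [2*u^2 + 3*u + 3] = 4*u + 3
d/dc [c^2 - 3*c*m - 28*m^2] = 2*c - 3*m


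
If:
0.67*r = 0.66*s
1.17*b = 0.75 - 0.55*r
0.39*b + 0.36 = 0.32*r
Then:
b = 0.07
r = 1.21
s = 1.23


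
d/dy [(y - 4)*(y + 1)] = 2*y - 3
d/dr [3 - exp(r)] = -exp(r)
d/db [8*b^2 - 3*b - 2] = 16*b - 3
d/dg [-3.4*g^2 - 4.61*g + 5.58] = -6.8*g - 4.61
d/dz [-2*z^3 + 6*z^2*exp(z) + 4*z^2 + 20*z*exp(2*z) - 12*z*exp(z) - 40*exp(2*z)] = 6*z^2*exp(z) - 6*z^2 + 40*z*exp(2*z) + 8*z - 60*exp(2*z) - 12*exp(z)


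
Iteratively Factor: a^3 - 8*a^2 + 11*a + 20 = (a + 1)*(a^2 - 9*a + 20) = (a - 5)*(a + 1)*(a - 4)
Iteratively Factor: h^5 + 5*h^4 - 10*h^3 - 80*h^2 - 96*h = (h)*(h^4 + 5*h^3 - 10*h^2 - 80*h - 96) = h*(h - 4)*(h^3 + 9*h^2 + 26*h + 24) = h*(h - 4)*(h + 4)*(h^2 + 5*h + 6) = h*(h - 4)*(h + 3)*(h + 4)*(h + 2)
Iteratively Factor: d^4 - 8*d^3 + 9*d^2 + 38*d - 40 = (d + 2)*(d^3 - 10*d^2 + 29*d - 20) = (d - 5)*(d + 2)*(d^2 - 5*d + 4) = (d - 5)*(d - 1)*(d + 2)*(d - 4)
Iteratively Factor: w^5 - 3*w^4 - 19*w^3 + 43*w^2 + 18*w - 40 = (w - 5)*(w^4 + 2*w^3 - 9*w^2 - 2*w + 8) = (w - 5)*(w - 1)*(w^3 + 3*w^2 - 6*w - 8) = (w - 5)*(w - 1)*(w + 4)*(w^2 - w - 2) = (w - 5)*(w - 1)*(w + 1)*(w + 4)*(w - 2)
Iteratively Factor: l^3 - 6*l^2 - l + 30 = (l + 2)*(l^2 - 8*l + 15) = (l - 5)*(l + 2)*(l - 3)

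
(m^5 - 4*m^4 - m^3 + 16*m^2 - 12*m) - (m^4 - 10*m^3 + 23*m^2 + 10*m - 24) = m^5 - 5*m^4 + 9*m^3 - 7*m^2 - 22*m + 24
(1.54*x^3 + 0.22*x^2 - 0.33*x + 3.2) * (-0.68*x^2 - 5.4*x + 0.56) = -1.0472*x^5 - 8.4656*x^4 - 0.1012*x^3 - 0.2708*x^2 - 17.4648*x + 1.792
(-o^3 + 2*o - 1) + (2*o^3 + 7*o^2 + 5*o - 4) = o^3 + 7*o^2 + 7*o - 5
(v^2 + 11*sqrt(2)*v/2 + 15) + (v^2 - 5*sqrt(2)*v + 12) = 2*v^2 + sqrt(2)*v/2 + 27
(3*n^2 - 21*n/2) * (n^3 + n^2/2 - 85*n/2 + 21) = 3*n^5 - 9*n^4 - 531*n^3/4 + 2037*n^2/4 - 441*n/2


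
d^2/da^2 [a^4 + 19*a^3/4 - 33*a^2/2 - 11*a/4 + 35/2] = 12*a^2 + 57*a/2 - 33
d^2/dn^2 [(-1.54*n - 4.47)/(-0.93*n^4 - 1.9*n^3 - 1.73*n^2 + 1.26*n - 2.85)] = (15.983352*n^7 + 120.86094*n^6 + 285.177336*n^5 + 364.291806*n^4 + 149.090708*n^3 - 226.179522*n^2 - 249.250356*n - 18.825246)/(0.804357*n^12 + 4.92993*n^11 + 14.560731*n^10 + 21.931138*n^9 + 21.122466*n^8 + 21.466146*n^7 + 43.135091*n^6 + 33.906078*n^5 + 15.553314*n^4 + 7.023294*n^3 + 55.729755*n^2 - 30.70305*n + 23.149125)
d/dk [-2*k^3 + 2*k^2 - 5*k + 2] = -6*k^2 + 4*k - 5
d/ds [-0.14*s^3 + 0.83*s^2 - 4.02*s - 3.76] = -0.42*s^2 + 1.66*s - 4.02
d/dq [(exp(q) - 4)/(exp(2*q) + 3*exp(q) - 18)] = (-(exp(q) - 4)*(2*exp(q) + 3) + exp(2*q) + 3*exp(q) - 18)*exp(q)/(exp(2*q) + 3*exp(q) - 18)^2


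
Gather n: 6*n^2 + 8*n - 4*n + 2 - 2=6*n^2 + 4*n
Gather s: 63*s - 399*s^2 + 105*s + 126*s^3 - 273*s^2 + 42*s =126*s^3 - 672*s^2 + 210*s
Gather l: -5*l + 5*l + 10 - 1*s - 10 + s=0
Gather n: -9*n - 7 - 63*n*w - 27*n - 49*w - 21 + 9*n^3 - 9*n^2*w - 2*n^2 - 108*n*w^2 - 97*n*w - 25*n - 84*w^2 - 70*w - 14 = 9*n^3 + n^2*(-9*w - 2) + n*(-108*w^2 - 160*w - 61) - 84*w^2 - 119*w - 42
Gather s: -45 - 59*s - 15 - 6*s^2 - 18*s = -6*s^2 - 77*s - 60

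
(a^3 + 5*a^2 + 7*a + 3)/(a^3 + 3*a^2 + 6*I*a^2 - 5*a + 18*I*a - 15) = (a^2 + 2*a + 1)/(a^2 + 6*I*a - 5)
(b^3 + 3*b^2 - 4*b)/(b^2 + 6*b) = (b^2 + 3*b - 4)/(b + 6)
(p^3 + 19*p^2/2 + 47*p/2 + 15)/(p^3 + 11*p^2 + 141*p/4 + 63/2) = 2*(2*p^2 + 7*p + 5)/(4*p^2 + 20*p + 21)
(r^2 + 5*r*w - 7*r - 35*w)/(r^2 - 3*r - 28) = (r + 5*w)/(r + 4)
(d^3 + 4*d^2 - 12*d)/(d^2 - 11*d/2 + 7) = 2*d*(d + 6)/(2*d - 7)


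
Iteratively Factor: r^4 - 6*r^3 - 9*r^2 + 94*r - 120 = (r - 3)*(r^3 - 3*r^2 - 18*r + 40) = (r - 3)*(r + 4)*(r^2 - 7*r + 10) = (r - 5)*(r - 3)*(r + 4)*(r - 2)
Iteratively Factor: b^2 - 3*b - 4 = (b - 4)*(b + 1)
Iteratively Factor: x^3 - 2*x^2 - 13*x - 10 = (x + 2)*(x^2 - 4*x - 5) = (x + 1)*(x + 2)*(x - 5)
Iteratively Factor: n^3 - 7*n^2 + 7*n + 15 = (n - 3)*(n^2 - 4*n - 5) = (n - 5)*(n - 3)*(n + 1)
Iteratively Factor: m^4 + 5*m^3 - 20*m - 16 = (m + 4)*(m^3 + m^2 - 4*m - 4) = (m + 2)*(m + 4)*(m^2 - m - 2) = (m - 2)*(m + 2)*(m + 4)*(m + 1)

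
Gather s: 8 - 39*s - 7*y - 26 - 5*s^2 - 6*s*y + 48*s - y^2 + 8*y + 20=-5*s^2 + s*(9 - 6*y) - y^2 + y + 2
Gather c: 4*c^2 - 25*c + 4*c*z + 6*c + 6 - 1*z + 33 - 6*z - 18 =4*c^2 + c*(4*z - 19) - 7*z + 21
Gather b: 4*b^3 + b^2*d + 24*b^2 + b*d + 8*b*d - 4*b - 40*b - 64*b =4*b^3 + b^2*(d + 24) + b*(9*d - 108)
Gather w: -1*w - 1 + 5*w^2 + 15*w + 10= 5*w^2 + 14*w + 9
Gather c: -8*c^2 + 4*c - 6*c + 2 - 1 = -8*c^2 - 2*c + 1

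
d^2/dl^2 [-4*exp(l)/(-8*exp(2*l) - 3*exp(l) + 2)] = (256*exp(4*l) - 96*exp(3*l) + 384*exp(2*l) + 24*exp(l) + 16)*exp(l)/(512*exp(6*l) + 576*exp(5*l) - 168*exp(4*l) - 261*exp(3*l) + 42*exp(2*l) + 36*exp(l) - 8)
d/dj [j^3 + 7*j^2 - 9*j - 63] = 3*j^2 + 14*j - 9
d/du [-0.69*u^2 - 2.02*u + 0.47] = -1.38*u - 2.02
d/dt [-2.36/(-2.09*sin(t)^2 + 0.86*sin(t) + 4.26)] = (2.0296 - 9.8648*sin(t))*cos(t)/(-2.09*sin(t)^2 + 0.86*sin(t) + 4.26)^2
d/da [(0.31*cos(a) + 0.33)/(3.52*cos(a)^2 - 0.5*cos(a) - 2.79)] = (1.0912*cos(a)^2 + 2.3232*cos(a) + 0.6999)*sin(a)/(12.3904*cos(a)^4 - 3.52*cos(a)^3 - 19.3916*cos(a)^2 + 2.79*cos(a) + 7.7841)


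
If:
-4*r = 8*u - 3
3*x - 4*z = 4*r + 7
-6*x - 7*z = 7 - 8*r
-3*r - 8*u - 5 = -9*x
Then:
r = 19/65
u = 119/520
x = 167/195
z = -7/5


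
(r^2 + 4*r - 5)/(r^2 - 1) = (r + 5)/(r + 1)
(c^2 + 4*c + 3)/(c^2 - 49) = (c^2 + 4*c + 3)/(c^2 - 49)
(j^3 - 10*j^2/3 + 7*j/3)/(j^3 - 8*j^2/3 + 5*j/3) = (3*j - 7)/(3*j - 5)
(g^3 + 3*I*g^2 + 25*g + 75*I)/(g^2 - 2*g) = (g^3 + 3*I*g^2 + 25*g + 75*I)/(g*(g - 2))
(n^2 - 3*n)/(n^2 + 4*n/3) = 3*(n - 3)/(3*n + 4)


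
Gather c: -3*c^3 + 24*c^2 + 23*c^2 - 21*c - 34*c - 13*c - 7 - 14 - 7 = -3*c^3 + 47*c^2 - 68*c - 28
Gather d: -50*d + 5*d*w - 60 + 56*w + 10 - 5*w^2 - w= d*(5*w - 50) - 5*w^2 + 55*w - 50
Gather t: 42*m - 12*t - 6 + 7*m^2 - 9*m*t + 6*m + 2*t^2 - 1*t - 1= 7*m^2 + 48*m + 2*t^2 + t*(-9*m - 13) - 7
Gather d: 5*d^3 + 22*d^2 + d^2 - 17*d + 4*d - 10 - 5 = 5*d^3 + 23*d^2 - 13*d - 15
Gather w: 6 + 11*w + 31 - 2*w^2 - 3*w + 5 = -2*w^2 + 8*w + 42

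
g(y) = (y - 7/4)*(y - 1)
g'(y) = 2*y - 11/4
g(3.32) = 3.64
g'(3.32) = 3.89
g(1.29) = -0.13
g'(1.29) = -0.17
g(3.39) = 3.92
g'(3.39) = 4.03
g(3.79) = 5.69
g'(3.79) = 4.83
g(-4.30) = 32.06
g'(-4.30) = -11.35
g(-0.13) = 2.12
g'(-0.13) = -3.01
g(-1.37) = 7.39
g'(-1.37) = -5.49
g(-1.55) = 8.42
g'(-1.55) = -5.85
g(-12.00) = 178.75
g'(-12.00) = -26.75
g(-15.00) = 268.00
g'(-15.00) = -32.75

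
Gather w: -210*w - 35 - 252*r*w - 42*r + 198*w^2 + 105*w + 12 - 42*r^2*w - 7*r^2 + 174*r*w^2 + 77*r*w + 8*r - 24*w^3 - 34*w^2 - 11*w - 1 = -7*r^2 - 34*r - 24*w^3 + w^2*(174*r + 164) + w*(-42*r^2 - 175*r - 116) - 24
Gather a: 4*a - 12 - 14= 4*a - 26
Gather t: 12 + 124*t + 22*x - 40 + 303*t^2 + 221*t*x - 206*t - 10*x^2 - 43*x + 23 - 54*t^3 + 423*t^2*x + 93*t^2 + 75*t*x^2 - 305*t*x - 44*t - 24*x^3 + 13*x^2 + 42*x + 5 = -54*t^3 + t^2*(423*x + 396) + t*(75*x^2 - 84*x - 126) - 24*x^3 + 3*x^2 + 21*x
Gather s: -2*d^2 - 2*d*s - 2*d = -2*d^2 - 2*d*s - 2*d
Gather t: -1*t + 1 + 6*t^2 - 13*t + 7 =6*t^2 - 14*t + 8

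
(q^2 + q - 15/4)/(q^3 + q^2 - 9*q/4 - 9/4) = (2*q + 5)/(2*q^2 + 5*q + 3)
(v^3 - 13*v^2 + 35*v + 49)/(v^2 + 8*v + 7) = (v^2 - 14*v + 49)/(v + 7)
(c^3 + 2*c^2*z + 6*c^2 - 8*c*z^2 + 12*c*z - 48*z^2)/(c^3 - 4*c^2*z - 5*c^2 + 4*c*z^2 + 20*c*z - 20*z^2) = (-c^2 - 4*c*z - 6*c - 24*z)/(-c^2 + 2*c*z + 5*c - 10*z)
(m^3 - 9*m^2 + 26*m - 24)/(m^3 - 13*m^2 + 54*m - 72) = (m - 2)/(m - 6)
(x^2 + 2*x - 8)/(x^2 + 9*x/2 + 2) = 2*(x - 2)/(2*x + 1)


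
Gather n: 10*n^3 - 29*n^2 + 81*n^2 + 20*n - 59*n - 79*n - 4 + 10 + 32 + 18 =10*n^3 + 52*n^2 - 118*n + 56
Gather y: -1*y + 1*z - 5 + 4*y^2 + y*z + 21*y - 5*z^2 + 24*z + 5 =4*y^2 + y*(z + 20) - 5*z^2 + 25*z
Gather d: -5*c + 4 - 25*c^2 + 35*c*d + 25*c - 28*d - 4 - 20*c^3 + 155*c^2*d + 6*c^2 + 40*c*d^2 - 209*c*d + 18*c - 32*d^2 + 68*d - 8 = -20*c^3 - 19*c^2 + 38*c + d^2*(40*c - 32) + d*(155*c^2 - 174*c + 40) - 8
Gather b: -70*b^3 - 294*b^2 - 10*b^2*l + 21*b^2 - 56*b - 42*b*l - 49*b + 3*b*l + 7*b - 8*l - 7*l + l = -70*b^3 + b^2*(-10*l - 273) + b*(-39*l - 98) - 14*l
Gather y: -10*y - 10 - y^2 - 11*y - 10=-y^2 - 21*y - 20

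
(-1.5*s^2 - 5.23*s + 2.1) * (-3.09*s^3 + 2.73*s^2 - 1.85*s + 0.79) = 4.635*s^5 + 12.0657*s^4 - 17.9919*s^3 + 14.2235*s^2 - 8.0167*s + 1.659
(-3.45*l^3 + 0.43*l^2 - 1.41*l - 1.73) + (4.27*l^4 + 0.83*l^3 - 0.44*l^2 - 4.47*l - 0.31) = 4.27*l^4 - 2.62*l^3 - 0.01*l^2 - 5.88*l - 2.04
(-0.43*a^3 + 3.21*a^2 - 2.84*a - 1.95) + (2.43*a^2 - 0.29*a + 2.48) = -0.43*a^3 + 5.64*a^2 - 3.13*a + 0.53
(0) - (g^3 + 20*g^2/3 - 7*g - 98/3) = -g^3 - 20*g^2/3 + 7*g + 98/3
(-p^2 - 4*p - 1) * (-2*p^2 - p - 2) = 2*p^4 + 9*p^3 + 8*p^2 + 9*p + 2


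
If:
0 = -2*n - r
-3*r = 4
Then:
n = 2/3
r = -4/3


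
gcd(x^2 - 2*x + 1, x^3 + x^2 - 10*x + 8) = x - 1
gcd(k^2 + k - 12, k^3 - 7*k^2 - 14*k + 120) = k + 4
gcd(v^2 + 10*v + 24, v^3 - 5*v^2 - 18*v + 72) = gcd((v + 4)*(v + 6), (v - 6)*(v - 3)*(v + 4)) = v + 4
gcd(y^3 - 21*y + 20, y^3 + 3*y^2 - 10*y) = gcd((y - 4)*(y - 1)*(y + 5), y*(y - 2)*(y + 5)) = y + 5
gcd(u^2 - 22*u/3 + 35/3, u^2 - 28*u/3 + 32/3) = 1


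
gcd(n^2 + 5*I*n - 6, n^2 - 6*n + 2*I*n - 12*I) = n + 2*I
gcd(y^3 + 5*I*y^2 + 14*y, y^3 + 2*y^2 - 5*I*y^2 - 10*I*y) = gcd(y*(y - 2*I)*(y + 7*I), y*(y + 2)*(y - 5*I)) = y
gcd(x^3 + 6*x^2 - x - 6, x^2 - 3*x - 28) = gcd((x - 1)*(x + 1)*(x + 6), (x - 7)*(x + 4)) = 1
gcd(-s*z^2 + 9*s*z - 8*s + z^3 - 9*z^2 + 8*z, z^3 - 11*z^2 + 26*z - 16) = z^2 - 9*z + 8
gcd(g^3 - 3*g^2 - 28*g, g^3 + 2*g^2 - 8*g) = g^2 + 4*g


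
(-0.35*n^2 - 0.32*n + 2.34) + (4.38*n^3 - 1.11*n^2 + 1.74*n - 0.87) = 4.38*n^3 - 1.46*n^2 + 1.42*n + 1.47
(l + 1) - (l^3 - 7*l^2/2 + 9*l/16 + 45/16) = -l^3 + 7*l^2/2 + 7*l/16 - 29/16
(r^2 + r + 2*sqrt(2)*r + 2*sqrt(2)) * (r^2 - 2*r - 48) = r^4 - r^3 + 2*sqrt(2)*r^3 - 50*r^2 - 2*sqrt(2)*r^2 - 100*sqrt(2)*r - 48*r - 96*sqrt(2)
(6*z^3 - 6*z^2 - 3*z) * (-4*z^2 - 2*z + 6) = -24*z^5 + 12*z^4 + 60*z^3 - 30*z^2 - 18*z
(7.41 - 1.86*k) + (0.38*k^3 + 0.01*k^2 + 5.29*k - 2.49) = 0.38*k^3 + 0.01*k^2 + 3.43*k + 4.92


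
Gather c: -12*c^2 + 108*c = -12*c^2 + 108*c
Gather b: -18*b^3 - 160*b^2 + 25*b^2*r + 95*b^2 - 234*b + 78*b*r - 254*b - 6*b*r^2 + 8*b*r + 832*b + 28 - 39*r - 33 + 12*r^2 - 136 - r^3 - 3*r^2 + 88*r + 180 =-18*b^3 + b^2*(25*r - 65) + b*(-6*r^2 + 86*r + 344) - r^3 + 9*r^2 + 49*r + 39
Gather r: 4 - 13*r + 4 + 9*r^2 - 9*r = 9*r^2 - 22*r + 8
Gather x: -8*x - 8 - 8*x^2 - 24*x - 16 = -8*x^2 - 32*x - 24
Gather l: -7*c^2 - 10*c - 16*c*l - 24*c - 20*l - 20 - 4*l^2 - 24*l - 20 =-7*c^2 - 34*c - 4*l^2 + l*(-16*c - 44) - 40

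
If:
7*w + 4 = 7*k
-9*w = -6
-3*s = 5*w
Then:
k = 26/21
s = -10/9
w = 2/3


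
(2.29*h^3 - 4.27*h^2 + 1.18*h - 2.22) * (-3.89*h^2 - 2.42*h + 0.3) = -8.9081*h^5 + 11.0685*h^4 + 6.4302*h^3 + 4.4992*h^2 + 5.7264*h - 0.666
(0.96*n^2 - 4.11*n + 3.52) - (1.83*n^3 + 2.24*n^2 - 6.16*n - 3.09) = -1.83*n^3 - 1.28*n^2 + 2.05*n + 6.61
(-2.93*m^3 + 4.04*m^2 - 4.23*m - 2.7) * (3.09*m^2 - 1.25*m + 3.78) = -9.0537*m^5 + 16.1461*m^4 - 29.1961*m^3 + 12.2157*m^2 - 12.6144*m - 10.206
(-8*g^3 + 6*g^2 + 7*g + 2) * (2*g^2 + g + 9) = -16*g^5 + 4*g^4 - 52*g^3 + 65*g^2 + 65*g + 18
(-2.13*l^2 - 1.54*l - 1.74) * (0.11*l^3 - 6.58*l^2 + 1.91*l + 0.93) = -0.2343*l^5 + 13.846*l^4 + 5.8735*l^3 + 6.5269*l^2 - 4.7556*l - 1.6182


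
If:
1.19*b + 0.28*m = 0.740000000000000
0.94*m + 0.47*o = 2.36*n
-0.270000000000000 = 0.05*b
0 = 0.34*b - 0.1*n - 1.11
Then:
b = -5.40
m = 25.59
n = -29.46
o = -199.11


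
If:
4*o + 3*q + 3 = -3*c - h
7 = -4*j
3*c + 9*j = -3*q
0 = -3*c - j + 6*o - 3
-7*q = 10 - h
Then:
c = 199/15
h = -2767/60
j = -7/4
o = 821/120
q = -481/60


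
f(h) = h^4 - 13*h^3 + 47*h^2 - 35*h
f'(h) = 4*h^3 - 39*h^2 + 94*h - 35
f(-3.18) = 1106.89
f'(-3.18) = -856.93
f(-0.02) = 0.72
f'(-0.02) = -36.90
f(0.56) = -7.05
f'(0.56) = 6.11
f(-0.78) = 62.43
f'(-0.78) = -133.95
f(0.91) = -2.04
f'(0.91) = 21.26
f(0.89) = -2.46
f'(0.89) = 20.59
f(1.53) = 15.39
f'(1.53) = 31.85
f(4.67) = 13.18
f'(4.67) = -39.18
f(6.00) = -30.00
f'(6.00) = -11.00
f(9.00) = 576.00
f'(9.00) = 568.00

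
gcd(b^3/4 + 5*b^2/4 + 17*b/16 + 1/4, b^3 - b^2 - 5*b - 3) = 1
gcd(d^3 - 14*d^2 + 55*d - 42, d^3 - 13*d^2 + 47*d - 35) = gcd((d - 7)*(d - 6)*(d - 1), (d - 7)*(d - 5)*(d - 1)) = d^2 - 8*d + 7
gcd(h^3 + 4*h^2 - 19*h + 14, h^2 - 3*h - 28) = 1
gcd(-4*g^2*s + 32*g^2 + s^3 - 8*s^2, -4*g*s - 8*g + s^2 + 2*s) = 1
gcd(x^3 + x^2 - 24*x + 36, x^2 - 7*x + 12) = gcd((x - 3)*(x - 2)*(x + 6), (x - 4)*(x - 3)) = x - 3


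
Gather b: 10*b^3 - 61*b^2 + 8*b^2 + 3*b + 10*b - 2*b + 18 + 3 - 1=10*b^3 - 53*b^2 + 11*b + 20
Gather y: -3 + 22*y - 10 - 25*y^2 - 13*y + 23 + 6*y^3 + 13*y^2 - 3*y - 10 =6*y^3 - 12*y^2 + 6*y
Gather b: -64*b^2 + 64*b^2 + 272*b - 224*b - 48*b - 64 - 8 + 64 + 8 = 0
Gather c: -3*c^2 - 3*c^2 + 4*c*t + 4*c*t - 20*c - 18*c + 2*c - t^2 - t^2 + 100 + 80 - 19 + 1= -6*c^2 + c*(8*t - 36) - 2*t^2 + 162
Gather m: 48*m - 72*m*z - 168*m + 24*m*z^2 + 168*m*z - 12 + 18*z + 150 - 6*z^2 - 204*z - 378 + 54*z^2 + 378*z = m*(24*z^2 + 96*z - 120) + 48*z^2 + 192*z - 240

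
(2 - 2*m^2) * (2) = 4 - 4*m^2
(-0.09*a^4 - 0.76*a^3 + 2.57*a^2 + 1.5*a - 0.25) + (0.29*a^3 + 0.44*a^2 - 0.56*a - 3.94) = -0.09*a^4 - 0.47*a^3 + 3.01*a^2 + 0.94*a - 4.19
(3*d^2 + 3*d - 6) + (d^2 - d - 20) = 4*d^2 + 2*d - 26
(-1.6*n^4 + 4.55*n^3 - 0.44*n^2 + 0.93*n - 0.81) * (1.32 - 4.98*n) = 7.968*n^5 - 24.771*n^4 + 8.1972*n^3 - 5.2122*n^2 + 5.2614*n - 1.0692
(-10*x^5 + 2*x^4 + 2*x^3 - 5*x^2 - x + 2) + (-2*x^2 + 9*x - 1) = -10*x^5 + 2*x^4 + 2*x^3 - 7*x^2 + 8*x + 1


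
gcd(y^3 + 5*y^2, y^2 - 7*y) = y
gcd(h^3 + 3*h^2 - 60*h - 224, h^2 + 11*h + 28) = h^2 + 11*h + 28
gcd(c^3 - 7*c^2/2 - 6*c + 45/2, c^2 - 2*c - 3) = c - 3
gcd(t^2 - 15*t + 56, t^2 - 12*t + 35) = t - 7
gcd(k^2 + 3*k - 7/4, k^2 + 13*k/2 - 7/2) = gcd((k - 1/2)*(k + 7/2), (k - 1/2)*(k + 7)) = k - 1/2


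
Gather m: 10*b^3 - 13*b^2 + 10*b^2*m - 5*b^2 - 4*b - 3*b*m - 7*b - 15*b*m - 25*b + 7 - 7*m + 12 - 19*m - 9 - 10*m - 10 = 10*b^3 - 18*b^2 - 36*b + m*(10*b^2 - 18*b - 36)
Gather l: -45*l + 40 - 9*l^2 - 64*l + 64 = -9*l^2 - 109*l + 104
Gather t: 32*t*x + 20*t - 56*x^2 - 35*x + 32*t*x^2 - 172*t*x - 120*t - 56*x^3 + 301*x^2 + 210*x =t*(32*x^2 - 140*x - 100) - 56*x^3 + 245*x^2 + 175*x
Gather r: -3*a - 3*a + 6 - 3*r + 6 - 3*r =-6*a - 6*r + 12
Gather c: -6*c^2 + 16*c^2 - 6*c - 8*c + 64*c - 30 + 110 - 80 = 10*c^2 + 50*c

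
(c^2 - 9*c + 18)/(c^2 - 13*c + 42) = (c - 3)/(c - 7)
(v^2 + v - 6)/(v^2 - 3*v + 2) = (v + 3)/(v - 1)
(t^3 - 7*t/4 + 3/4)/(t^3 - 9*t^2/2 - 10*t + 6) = (2*t^2 + t - 3)/(2*(t^2 - 4*t - 12))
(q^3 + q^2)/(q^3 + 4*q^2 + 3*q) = q/(q + 3)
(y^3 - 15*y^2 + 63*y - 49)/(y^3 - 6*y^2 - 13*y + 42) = (y^2 - 8*y + 7)/(y^2 + y - 6)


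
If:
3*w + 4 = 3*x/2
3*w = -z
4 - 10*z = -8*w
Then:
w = -2/19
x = 140/57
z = 6/19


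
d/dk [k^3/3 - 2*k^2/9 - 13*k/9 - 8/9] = k^2 - 4*k/9 - 13/9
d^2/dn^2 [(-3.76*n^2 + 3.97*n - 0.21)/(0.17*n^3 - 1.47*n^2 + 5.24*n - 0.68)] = (-0.217328*n^6 + 0.688398000000003*n^5 + 14.071002*n^4 - 53.0859820000001*n^3 + 24.213018*n^2 - 14.2506*n + 13.7022)/(0.004913*n^9 - 0.127449*n^8 + 1.556367*n^7 - 11.092335*n^6 + 48.992316*n^5 - 129.130716*n^4 + 175.541072*n^3 - 58.052688*n^2 + 7.268928*n - 0.314432)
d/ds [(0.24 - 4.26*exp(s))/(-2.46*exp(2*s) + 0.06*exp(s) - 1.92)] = (-10.4796*exp(2*s) + 1.1808*exp(s) + 8.1648)*exp(s)/(6.0516*exp(4*s) - 0.2952*exp(3*s) + 9.45*exp(2*s) - 0.2304*exp(s) + 3.6864)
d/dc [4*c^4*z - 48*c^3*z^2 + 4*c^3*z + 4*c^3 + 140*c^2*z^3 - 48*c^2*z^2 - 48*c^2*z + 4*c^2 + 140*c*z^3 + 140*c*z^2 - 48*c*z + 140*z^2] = 16*c^3*z - 144*c^2*z^2 + 12*c^2*z + 12*c^2 + 280*c*z^3 - 96*c*z^2 - 96*c*z + 8*c + 140*z^3 + 140*z^2 - 48*z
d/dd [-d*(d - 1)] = 1 - 2*d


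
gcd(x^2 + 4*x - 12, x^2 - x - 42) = x + 6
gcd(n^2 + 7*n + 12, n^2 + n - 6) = n + 3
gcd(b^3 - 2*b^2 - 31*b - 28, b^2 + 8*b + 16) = b + 4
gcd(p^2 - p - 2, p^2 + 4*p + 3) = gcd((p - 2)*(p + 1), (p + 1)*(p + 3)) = p + 1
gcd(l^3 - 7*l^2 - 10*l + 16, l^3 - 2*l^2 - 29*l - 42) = l + 2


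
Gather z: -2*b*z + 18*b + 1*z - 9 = 18*b + z*(1 - 2*b) - 9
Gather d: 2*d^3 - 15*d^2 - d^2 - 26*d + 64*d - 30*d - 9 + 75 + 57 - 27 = 2*d^3 - 16*d^2 + 8*d + 96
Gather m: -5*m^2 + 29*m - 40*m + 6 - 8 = -5*m^2 - 11*m - 2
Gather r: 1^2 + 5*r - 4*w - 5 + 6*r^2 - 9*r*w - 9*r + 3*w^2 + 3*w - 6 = 6*r^2 + r*(-9*w - 4) + 3*w^2 - w - 10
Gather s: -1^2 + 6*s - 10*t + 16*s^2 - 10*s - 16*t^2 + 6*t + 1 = 16*s^2 - 4*s - 16*t^2 - 4*t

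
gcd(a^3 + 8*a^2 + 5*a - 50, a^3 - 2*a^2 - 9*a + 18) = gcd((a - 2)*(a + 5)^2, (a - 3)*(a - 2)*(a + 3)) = a - 2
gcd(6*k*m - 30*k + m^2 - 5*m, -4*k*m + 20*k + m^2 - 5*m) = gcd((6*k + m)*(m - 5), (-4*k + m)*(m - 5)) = m - 5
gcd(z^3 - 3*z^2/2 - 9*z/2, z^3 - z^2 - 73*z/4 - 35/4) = 1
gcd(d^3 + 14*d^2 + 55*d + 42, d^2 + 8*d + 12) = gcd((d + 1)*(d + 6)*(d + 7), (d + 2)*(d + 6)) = d + 6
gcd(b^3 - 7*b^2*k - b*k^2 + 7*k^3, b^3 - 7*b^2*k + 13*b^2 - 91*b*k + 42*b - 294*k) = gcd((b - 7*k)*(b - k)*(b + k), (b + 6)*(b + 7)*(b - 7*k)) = b - 7*k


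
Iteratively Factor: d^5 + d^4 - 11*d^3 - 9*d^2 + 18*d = (d + 2)*(d^4 - d^3 - 9*d^2 + 9*d) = (d + 2)*(d + 3)*(d^3 - 4*d^2 + 3*d) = d*(d + 2)*(d + 3)*(d^2 - 4*d + 3) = d*(d - 3)*(d + 2)*(d + 3)*(d - 1)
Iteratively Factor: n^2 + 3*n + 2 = (n + 2)*(n + 1)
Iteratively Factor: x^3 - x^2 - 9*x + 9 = (x + 3)*(x^2 - 4*x + 3) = (x - 1)*(x + 3)*(x - 3)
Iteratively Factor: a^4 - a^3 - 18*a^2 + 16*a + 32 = (a - 2)*(a^3 + a^2 - 16*a - 16) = (a - 4)*(a - 2)*(a^2 + 5*a + 4) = (a - 4)*(a - 2)*(a + 1)*(a + 4)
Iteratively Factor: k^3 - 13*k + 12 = (k - 1)*(k^2 + k - 12) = (k - 3)*(k - 1)*(k + 4)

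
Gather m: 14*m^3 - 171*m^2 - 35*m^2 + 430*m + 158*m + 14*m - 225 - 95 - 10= 14*m^3 - 206*m^2 + 602*m - 330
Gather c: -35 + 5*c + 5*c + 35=10*c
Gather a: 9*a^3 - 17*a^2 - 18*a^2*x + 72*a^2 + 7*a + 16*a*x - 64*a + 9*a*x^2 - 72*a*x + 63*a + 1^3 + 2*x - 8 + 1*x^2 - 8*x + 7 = 9*a^3 + a^2*(55 - 18*x) + a*(9*x^2 - 56*x + 6) + x^2 - 6*x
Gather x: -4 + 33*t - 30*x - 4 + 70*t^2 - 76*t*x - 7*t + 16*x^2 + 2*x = 70*t^2 + 26*t + 16*x^2 + x*(-76*t - 28) - 8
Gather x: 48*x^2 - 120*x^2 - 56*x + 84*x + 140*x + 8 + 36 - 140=-72*x^2 + 168*x - 96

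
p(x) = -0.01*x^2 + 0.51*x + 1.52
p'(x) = 0.51 - 0.02*x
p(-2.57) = 0.14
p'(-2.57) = 0.56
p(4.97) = 3.81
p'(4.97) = 0.41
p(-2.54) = 0.16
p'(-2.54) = 0.56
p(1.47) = 2.25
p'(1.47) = 0.48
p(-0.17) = 1.43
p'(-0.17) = 0.51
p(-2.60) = 0.13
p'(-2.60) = 0.56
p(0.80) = 1.92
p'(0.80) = 0.49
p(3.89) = 3.35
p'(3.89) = 0.43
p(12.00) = 6.20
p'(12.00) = 0.27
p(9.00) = 5.30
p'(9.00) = 0.33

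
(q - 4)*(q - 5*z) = q^2 - 5*q*z - 4*q + 20*z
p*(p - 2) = p^2 - 2*p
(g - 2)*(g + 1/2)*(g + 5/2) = g^3 + g^2 - 19*g/4 - 5/2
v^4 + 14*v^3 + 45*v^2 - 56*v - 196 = (v - 2)*(v + 2)*(v + 7)^2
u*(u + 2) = u^2 + 2*u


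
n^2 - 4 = (n - 2)*(n + 2)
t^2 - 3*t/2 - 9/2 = (t - 3)*(t + 3/2)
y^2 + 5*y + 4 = (y + 1)*(y + 4)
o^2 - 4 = (o - 2)*(o + 2)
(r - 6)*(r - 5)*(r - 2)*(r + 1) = r^4 - 12*r^3 + 39*r^2 - 8*r - 60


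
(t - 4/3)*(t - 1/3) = t^2 - 5*t/3 + 4/9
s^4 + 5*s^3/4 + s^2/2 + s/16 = s*(s + 1/4)*(s + 1/2)^2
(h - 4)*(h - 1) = h^2 - 5*h + 4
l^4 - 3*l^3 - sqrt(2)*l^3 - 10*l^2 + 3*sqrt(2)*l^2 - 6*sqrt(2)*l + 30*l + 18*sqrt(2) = (l - 3)*(l - 3*sqrt(2))*(l + sqrt(2))^2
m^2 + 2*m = m*(m + 2)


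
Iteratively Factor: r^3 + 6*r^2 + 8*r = (r + 4)*(r^2 + 2*r) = r*(r + 4)*(r + 2)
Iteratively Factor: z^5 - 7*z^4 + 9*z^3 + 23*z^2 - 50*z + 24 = (z - 4)*(z^4 - 3*z^3 - 3*z^2 + 11*z - 6) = (z - 4)*(z + 2)*(z^3 - 5*z^2 + 7*z - 3) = (z - 4)*(z - 1)*(z + 2)*(z^2 - 4*z + 3) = (z - 4)*(z - 1)^2*(z + 2)*(z - 3)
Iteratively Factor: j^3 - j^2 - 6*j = (j)*(j^2 - j - 6) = j*(j + 2)*(j - 3)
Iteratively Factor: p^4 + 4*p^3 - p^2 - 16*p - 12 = (p + 1)*(p^3 + 3*p^2 - 4*p - 12) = (p + 1)*(p + 2)*(p^2 + p - 6) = (p + 1)*(p + 2)*(p + 3)*(p - 2)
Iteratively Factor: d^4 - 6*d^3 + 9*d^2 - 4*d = (d - 1)*(d^3 - 5*d^2 + 4*d) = (d - 4)*(d - 1)*(d^2 - d) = d*(d - 4)*(d - 1)*(d - 1)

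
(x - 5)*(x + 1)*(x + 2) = x^3 - 2*x^2 - 13*x - 10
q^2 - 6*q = q*(q - 6)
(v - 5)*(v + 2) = v^2 - 3*v - 10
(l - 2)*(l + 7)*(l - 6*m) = l^3 - 6*l^2*m + 5*l^2 - 30*l*m - 14*l + 84*m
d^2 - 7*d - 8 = (d - 8)*(d + 1)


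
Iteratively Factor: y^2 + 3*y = (y)*(y + 3)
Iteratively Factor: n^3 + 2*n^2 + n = (n + 1)*(n^2 + n) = (n + 1)^2*(n)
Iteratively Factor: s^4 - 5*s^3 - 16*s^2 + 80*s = (s - 5)*(s^3 - 16*s) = (s - 5)*(s + 4)*(s^2 - 4*s) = s*(s - 5)*(s + 4)*(s - 4)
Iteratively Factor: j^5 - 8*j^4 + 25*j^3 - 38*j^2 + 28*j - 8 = (j - 2)*(j^4 - 6*j^3 + 13*j^2 - 12*j + 4) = (j - 2)*(j - 1)*(j^3 - 5*j^2 + 8*j - 4) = (j - 2)*(j - 1)^2*(j^2 - 4*j + 4) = (j - 2)^2*(j - 1)^2*(j - 2)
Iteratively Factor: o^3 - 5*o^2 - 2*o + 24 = (o + 2)*(o^2 - 7*o + 12) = (o - 4)*(o + 2)*(o - 3)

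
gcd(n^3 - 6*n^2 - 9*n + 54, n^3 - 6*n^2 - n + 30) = n - 3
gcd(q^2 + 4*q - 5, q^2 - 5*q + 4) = q - 1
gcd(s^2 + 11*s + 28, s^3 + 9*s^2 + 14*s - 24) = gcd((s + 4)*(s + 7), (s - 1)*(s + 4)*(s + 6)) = s + 4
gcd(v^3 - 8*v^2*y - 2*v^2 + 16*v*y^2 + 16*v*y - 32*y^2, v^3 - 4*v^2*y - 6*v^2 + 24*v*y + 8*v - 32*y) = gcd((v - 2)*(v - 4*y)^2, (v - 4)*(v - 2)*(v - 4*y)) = -v^2 + 4*v*y + 2*v - 8*y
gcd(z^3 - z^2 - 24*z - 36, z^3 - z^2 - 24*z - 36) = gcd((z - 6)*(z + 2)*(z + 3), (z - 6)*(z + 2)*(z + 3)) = z^3 - z^2 - 24*z - 36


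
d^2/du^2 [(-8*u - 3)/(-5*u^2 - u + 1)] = 2*((8*u + 3)*(10*u + 1)^2 - (120*u + 23)*(5*u^2 + u - 1))/(5*u^2 + u - 1)^3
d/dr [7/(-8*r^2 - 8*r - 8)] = 7*(2*r + 1)/(8*(r^2 + r + 1)^2)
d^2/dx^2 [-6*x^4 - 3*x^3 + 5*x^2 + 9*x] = -72*x^2 - 18*x + 10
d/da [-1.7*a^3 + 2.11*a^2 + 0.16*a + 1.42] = -5.1*a^2 + 4.22*a + 0.16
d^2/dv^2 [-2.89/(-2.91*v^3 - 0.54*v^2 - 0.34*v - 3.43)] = (-(50.4594*v + 3.1212)*(2.91*v^3 + 0.54*v^2 + 0.34*v + 3.43) + 2.89*(8.73*v^2 + 1.08*v + 0.34)*(17.46*v^2 + 2.16*v + 0.68))/(2.91*v^3 + 0.54*v^2 + 0.34*v + 3.43)^3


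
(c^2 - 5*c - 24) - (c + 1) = c^2 - 6*c - 25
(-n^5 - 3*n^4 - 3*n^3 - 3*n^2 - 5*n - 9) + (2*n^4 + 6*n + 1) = -n^5 - n^4 - 3*n^3 - 3*n^2 + n - 8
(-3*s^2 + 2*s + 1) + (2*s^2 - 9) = -s^2 + 2*s - 8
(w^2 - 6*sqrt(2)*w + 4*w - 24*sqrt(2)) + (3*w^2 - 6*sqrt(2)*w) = 4*w^2 - 12*sqrt(2)*w + 4*w - 24*sqrt(2)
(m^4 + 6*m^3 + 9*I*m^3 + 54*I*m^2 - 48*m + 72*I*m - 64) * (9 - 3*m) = -3*m^5 - 9*m^4 - 27*I*m^4 + 54*m^3 - 81*I*m^3 + 144*m^2 + 270*I*m^2 - 240*m + 648*I*m - 576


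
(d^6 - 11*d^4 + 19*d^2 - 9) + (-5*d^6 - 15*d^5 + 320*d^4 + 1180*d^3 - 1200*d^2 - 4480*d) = -4*d^6 - 15*d^5 + 309*d^4 + 1180*d^3 - 1181*d^2 - 4480*d - 9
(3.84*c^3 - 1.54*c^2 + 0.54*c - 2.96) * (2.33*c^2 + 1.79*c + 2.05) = 8.9472*c^5 + 3.2854*c^4 + 6.3736*c^3 - 9.0872*c^2 - 4.1914*c - 6.068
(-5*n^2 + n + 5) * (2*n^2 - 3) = -10*n^4 + 2*n^3 + 25*n^2 - 3*n - 15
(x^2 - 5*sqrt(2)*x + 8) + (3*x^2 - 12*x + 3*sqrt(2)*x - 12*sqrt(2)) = 4*x^2 - 12*x - 2*sqrt(2)*x - 12*sqrt(2) + 8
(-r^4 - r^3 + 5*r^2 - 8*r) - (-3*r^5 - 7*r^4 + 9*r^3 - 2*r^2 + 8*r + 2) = 3*r^5 + 6*r^4 - 10*r^3 + 7*r^2 - 16*r - 2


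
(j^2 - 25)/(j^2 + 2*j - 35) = (j + 5)/(j + 7)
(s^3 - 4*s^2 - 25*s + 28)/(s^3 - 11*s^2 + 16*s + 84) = (s^2 + 3*s - 4)/(s^2 - 4*s - 12)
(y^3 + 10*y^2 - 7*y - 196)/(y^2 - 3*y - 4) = (y^2 + 14*y + 49)/(y + 1)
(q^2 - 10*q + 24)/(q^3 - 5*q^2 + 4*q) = (q - 6)/(q*(q - 1))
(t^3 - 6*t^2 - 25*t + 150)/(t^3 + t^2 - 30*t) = (t^2 - t - 30)/(t*(t + 6))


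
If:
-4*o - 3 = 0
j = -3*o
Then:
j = 9/4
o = -3/4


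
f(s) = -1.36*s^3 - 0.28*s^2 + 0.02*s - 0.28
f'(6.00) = -150.22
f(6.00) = -304.00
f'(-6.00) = -143.50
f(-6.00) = 283.28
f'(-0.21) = -0.04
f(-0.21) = -0.28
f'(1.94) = -16.42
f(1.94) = -11.22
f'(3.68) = -57.29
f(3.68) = -71.78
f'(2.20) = -20.96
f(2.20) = -16.07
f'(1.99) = -17.25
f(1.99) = -12.07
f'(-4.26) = -71.64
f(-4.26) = 99.69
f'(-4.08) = -65.61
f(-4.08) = 87.34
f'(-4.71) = -87.85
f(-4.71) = 135.52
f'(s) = -4.08*s^2 - 0.56*s + 0.02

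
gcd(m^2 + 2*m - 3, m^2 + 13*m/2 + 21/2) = m + 3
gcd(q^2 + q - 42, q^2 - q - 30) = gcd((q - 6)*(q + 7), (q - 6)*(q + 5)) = q - 6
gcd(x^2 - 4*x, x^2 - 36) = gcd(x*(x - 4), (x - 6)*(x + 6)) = 1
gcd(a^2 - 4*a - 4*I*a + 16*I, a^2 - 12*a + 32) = a - 4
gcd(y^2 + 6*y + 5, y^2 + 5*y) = y + 5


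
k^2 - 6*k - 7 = (k - 7)*(k + 1)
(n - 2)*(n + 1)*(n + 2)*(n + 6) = n^4 + 7*n^3 + 2*n^2 - 28*n - 24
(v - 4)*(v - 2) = v^2 - 6*v + 8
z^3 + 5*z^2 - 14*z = z*(z - 2)*(z + 7)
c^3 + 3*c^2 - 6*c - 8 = (c - 2)*(c + 1)*(c + 4)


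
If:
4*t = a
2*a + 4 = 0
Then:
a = -2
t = -1/2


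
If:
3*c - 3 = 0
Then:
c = 1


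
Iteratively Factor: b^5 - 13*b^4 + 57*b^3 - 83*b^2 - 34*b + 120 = (b - 4)*(b^4 - 9*b^3 + 21*b^2 + b - 30) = (b - 5)*(b - 4)*(b^3 - 4*b^2 + b + 6) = (b - 5)*(b - 4)*(b - 2)*(b^2 - 2*b - 3) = (b - 5)*(b - 4)*(b - 2)*(b + 1)*(b - 3)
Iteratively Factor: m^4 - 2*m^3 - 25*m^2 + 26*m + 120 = (m - 3)*(m^3 + m^2 - 22*m - 40) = (m - 5)*(m - 3)*(m^2 + 6*m + 8) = (m - 5)*(m - 3)*(m + 4)*(m + 2)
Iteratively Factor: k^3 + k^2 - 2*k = (k)*(k^2 + k - 2) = k*(k - 1)*(k + 2)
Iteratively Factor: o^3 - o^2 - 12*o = (o - 4)*(o^2 + 3*o) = (o - 4)*(o + 3)*(o)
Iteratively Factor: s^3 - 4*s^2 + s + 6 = (s - 3)*(s^2 - s - 2) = (s - 3)*(s - 2)*(s + 1)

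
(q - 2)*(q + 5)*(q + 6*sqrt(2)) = q^3 + 3*q^2 + 6*sqrt(2)*q^2 - 10*q + 18*sqrt(2)*q - 60*sqrt(2)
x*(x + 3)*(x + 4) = x^3 + 7*x^2 + 12*x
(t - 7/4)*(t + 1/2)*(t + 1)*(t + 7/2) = t^4 + 13*t^3/4 - 3*t^2 - 133*t/16 - 49/16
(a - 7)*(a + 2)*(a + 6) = a^3 + a^2 - 44*a - 84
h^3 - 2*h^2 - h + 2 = (h - 2)*(h - 1)*(h + 1)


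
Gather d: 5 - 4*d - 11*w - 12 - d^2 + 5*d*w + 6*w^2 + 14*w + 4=-d^2 + d*(5*w - 4) + 6*w^2 + 3*w - 3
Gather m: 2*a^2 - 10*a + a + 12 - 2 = 2*a^2 - 9*a + 10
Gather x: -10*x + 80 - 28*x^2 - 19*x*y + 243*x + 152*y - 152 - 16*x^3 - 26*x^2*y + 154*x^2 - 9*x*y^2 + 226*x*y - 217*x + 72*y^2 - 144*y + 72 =-16*x^3 + x^2*(126 - 26*y) + x*(-9*y^2 + 207*y + 16) + 72*y^2 + 8*y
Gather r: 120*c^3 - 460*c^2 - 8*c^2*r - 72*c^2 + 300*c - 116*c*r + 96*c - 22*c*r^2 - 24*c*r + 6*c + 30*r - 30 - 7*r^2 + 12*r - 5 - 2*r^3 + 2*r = 120*c^3 - 532*c^2 + 402*c - 2*r^3 + r^2*(-22*c - 7) + r*(-8*c^2 - 140*c + 44) - 35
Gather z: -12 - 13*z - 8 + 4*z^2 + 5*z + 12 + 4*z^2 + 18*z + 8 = 8*z^2 + 10*z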